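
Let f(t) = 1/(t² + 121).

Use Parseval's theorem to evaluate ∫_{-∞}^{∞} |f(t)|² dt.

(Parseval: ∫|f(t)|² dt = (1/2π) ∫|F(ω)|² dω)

∫|f(t)|² dt = \frac{\pi}{2662}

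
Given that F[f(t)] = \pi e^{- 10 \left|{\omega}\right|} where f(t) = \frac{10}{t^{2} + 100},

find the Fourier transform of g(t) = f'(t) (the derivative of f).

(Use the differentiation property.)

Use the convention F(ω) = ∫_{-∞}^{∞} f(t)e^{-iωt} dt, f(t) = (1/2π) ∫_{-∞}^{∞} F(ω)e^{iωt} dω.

F[g](ω) = i \pi \omega e^{- 10 \left|{\omega}\right|}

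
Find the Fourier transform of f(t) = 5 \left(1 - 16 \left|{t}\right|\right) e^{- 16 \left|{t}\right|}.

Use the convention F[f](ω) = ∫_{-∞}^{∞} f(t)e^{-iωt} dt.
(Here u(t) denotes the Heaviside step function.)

F(ω) = \frac{320 \omega^{2}}{\left(\omega^{2} + 256\right)^{2}}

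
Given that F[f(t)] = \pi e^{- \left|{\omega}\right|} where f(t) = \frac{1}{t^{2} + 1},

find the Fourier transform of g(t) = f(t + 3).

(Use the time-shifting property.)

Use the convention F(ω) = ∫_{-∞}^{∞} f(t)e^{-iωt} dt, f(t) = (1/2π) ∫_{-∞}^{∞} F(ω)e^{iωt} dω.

F[g](ω) = \pi e^{3 i \omega - \left|{\omega}\right|}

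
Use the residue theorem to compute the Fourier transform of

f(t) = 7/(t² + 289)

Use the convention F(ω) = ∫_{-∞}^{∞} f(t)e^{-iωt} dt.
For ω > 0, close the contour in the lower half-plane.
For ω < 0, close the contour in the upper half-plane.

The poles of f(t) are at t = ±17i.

Let g(z) = f(z)e^{-iωz}; for large |z| the factor e^{-iωz} decays in the lower half-plane when ω > 0 and in the upper half-plane when ω < 0.

Case ω > 0 (lower half-plane, clockwise contour ⇒ F(ω) = -2πi·ΣRes):
  Res_{z = - 17 i} g(z) = \frac{7 i e^{- 17 \omega}}{34}
  F(ω) = -2πi·ΣRes = \frac{7 \pi e^{- 17 \omega}}{17}

Case ω < 0 (upper half-plane, counterclockwise contour ⇒ F(ω) = +2πi·ΣRes):
  Res_{z = 17 i} g(z) = - \frac{7 i e^{17 \omega}}{34}
  F(ω) = 2πi·ΣRes = \frac{7 \pi e^{17 \omega}}{17}

Both cases combine into a single formula in |ω|:

F(ω) = \frac{7 \pi e^{- 17 \left|{\omega}\right|}}{17}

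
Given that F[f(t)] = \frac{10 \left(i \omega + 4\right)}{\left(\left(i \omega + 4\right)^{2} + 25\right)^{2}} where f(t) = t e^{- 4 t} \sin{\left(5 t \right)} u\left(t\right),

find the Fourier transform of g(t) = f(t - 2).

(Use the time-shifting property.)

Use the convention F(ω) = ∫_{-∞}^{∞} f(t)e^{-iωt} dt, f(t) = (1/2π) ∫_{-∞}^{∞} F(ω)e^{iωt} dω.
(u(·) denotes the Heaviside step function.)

F[g](ω) = \frac{10 \left(i \omega + 4\right) e^{- 2 i \omega}}{\left(\left(i \omega + 4\right)^{2} + 25\right)^{2}}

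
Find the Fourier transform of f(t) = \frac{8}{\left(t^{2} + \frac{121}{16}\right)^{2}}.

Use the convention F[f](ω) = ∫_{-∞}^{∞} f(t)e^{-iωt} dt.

F(ω) = \frac{64 \pi \left(11 \left|{\omega}\right| + 4\right) e^{- \frac{11 \left|{\omega}\right|}{4}}}{1331}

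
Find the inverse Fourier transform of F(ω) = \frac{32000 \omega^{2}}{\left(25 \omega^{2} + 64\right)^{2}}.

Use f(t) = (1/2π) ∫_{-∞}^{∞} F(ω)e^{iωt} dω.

f(t) = 8 \left(1 - \frac{8 \left|{t}\right|}{5}\right) e^{- \frac{8 \left|{t}\right|}{5}}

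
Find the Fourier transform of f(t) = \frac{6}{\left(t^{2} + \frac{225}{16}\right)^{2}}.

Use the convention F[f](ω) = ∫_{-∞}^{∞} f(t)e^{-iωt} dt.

F(ω) = \frac{16 \pi \left(15 \left|{\omega}\right| + 4\right) e^{- \frac{15 \left|{\omega}\right|}{4}}}{1125}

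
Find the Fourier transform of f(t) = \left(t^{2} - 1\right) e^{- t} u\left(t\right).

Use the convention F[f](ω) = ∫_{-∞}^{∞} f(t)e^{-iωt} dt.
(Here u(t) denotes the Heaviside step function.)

F(ω) = \frac{2 i \omega - \left(i \omega + 1\right)^{3} + 2}{\left(i \omega + 1\right)^{4}}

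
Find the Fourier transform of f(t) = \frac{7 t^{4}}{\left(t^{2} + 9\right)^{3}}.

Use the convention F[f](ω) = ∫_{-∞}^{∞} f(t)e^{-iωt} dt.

F(ω) = \frac{7 \pi \left(3 \omega^{2} - 5 \left|{\omega}\right| + 1\right) e^{- 3 \left|{\omega}\right|}}{8}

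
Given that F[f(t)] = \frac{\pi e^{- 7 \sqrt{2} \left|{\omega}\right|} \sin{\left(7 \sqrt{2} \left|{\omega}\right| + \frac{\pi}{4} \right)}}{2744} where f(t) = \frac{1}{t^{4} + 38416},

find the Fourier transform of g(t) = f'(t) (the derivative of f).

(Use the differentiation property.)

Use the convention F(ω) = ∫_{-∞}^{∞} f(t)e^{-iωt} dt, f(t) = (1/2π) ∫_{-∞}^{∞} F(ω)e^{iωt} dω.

F[g](ω) = \frac{i \pi \omega e^{- 7 \sqrt{2} \left|{\omega}\right|} \sin{\left(7 \sqrt{2} \left|{\omega}\right| + \frac{\pi}{4} \right)}}{2744}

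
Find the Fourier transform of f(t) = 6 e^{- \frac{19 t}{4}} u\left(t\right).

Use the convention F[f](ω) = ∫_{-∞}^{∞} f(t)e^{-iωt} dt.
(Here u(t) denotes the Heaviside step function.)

F(ω) = \frac{24}{4 i \omega + 19}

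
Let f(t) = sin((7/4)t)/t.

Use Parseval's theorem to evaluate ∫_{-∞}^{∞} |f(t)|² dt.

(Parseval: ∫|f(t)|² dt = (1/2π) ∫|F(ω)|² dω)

∫|f(t)|² dt = \frac{7 \pi}{4}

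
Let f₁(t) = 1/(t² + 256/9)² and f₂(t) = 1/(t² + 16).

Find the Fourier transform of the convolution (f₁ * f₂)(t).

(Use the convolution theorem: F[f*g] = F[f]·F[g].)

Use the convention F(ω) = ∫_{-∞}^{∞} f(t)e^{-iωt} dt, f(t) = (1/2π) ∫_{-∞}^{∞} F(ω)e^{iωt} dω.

F[f₁*f₂](ω) = \frac{9 \pi^{2} \left(16 \left|{\omega}\right| + 3\right) e^{- \frac{28 \left|{\omega}\right|}{3}}}{32768}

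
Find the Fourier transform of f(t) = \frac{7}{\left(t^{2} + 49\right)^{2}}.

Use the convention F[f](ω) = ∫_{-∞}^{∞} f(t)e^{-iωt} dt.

F(ω) = \frac{\pi \left(7 \left|{\omega}\right| + 1\right) e^{- 7 \left|{\omega}\right|}}{98}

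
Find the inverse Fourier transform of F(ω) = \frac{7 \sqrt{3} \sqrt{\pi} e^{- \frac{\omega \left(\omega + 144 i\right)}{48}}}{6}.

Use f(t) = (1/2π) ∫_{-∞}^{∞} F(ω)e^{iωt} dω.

f(t) = 7 e^{- 12 \left(t - 3\right)^{2}}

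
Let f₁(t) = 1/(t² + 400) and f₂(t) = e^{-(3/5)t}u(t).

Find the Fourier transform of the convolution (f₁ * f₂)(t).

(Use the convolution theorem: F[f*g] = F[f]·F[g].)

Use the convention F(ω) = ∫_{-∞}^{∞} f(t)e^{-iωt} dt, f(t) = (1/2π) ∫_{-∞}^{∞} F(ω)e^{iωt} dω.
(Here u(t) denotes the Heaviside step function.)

F[f₁*f₂](ω) = \frac{\pi e^{- 20 \left|{\omega}\right|}}{4 \left(5 i \omega + 3\right)}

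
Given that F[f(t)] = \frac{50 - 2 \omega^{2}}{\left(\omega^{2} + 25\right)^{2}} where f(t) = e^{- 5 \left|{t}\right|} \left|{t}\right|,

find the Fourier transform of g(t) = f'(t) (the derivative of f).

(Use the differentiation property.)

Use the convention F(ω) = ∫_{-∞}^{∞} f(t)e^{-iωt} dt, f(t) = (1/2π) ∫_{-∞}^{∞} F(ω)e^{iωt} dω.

F[g](ω) = - \frac{2 i \omega \left(\omega^{2} - 25\right)}{\left(\omega^{2} + 25\right)^{2}}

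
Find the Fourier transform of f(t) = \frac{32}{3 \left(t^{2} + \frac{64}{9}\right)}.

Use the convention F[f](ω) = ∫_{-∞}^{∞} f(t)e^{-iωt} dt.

F(ω) = 4 \pi e^{- \frac{8 \left|{\omega}\right|}{3}}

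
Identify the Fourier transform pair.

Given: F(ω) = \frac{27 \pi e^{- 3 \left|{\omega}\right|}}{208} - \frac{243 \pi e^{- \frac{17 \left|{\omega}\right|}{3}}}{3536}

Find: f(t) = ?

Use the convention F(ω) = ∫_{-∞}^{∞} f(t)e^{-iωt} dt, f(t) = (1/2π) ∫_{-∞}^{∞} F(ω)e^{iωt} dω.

f(t) = \frac{9}{\left(t^{2} + 9\right) \left(t^{2} + \frac{289}{9}\right)}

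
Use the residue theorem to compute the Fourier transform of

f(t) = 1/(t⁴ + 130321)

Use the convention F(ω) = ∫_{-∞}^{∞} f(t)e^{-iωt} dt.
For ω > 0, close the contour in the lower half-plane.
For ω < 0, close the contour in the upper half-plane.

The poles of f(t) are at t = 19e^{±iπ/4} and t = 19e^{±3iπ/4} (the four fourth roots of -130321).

Let g(z) = f(z)e^{-iωz}; for large |z| the factor e^{-iωz} decays in the lower half-plane when ω > 0 and in the upper half-plane when ω < 0.

Case ω > 0 (lower half-plane, clockwise contour ⇒ F(ω) = -2πi·ΣRes):
  Res_{z = - \frac{19 \sqrt{2}}{2} - \frac{19 \sqrt{2} i}{2}} g(z) = \frac{\sqrt{2} i \left(1 - i\right) e^{\frac{19 \sqrt{2} \omega \left(-1 + i\right)}{2}}}{54872}
  Res_{z = \frac{19 \sqrt{2}}{2} - \frac{19 \sqrt{2} i}{2}} g(z) = \frac{\sqrt{2} i \left(1 + i\right) e^{- \frac{19 \sqrt{2} \omega \left(1 + i\right)}{2}}}{54872}
  F(ω) = -2πi·ΣRes = \frac{\sqrt{2} \pi \left(1 - i\right) \left(e^{19 \sqrt{2} i \omega} + i\right) e^{- \frac{19 \sqrt{2} \omega \left(1 + i\right)}{2}}}{27436} = \frac{\pi e^{- \frac{19 \sqrt{2} \omega}{2}} \sin{\left(\frac{19 \sqrt{2} \omega}{2} + \frac{\pi}{4} \right)}}{6859}

Case ω < 0 (upper half-plane, counterclockwise contour ⇒ F(ω) = +2πi·ΣRes):
  Res_{z = \frac{19 \sqrt{2}}{2} + \frac{19 \sqrt{2} i}{2}} g(z) = \frac{\sqrt{2} i \left(-1 + i\right) e^{\frac{19 \sqrt{2} \omega \left(1 - i\right)}{2}}}{54872}
  Res_{z = - \frac{19 \sqrt{2}}{2} + \frac{19 \sqrt{2} i}{2}} g(z) = \frac{\sqrt{2} \left(1 - i\right) e^{\frac{19 \sqrt{2} \omega \left(1 + i\right)}{2}}}{54872}
  F(ω) = 2πi·ΣRes = - \frac{\sqrt{2} i \pi \left(i \left(1 - i\right) e^{\frac{19 \sqrt{2} \omega \left(1 - i\right)}{2}} - \left(1 - i\right) e^{\frac{19 \sqrt{2} \omega \left(1 + i\right)}{2}}\right)}{27436} = \frac{\pi e^{\frac{19 \sqrt{2} \omega}{2}} \cos{\left(\frac{19 \sqrt{2} \omega}{2} + \frac{\pi}{4} \right)}}{6859}

Both cases combine into a single formula in |ω|:

F(ω) = \frac{\pi e^{- \frac{19 \sqrt{2} \left|{\omega}\right|}{2}} \sin{\left(\frac{19 \sqrt{2} \left|{\omega}\right|}{2} + \frac{\pi}{4} \right)}}{6859}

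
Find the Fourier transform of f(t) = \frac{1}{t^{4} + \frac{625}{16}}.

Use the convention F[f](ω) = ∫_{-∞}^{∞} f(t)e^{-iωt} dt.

F(ω) = \frac{8 \pi e^{- \frac{5 \sqrt{2} \left|{\omega}\right|}{4}} \sin{\left(\frac{5 \sqrt{2} \left|{\omega}\right|}{4} + \frac{\pi}{4} \right)}}{125}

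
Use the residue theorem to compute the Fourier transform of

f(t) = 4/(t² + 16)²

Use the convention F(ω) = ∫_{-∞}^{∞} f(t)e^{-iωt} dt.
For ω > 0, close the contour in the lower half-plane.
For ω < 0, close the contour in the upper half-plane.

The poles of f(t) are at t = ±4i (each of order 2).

Let g(z) = f(z)e^{-iωz}; for large |z| the factor e^{-iωz} decays in the lower half-plane when ω > 0 and in the upper half-plane when ω < 0.

Case ω > 0 (lower half-plane, clockwise contour ⇒ F(ω) = -2πi·ΣRes):
  Res_{z = - 4 i} g(z) = \frac{i \left(4 \omega + 1\right) e^{- 4 \omega}}{64} (pole of order 2)
  F(ω) = -2πi·ΣRes = \frac{\pi \left(4 \omega + 1\right) e^{- 4 \omega}}{32}

Case ω < 0 (upper half-plane, counterclockwise contour ⇒ F(ω) = +2πi·ΣRes):
  Res_{z = 4 i} g(z) = \frac{i \left(4 \omega - 1\right) e^{4 \omega}}{64} (pole of order 2)
  F(ω) = 2πi·ΣRes = \frac{\pi \left(1 - 4 \omega\right) e^{4 \omega}}{32}

Both cases combine into a single formula in |ω|:

F(ω) = \frac{\pi \left(4 \left|{\omega}\right| + 1\right) e^{- 4 \left|{\omega}\right|}}{32}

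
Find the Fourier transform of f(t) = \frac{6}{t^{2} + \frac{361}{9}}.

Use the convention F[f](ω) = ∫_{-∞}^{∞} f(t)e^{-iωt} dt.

F(ω) = \frac{18 \pi e^{- \frac{19 \left|{\omega}\right|}{3}}}{19}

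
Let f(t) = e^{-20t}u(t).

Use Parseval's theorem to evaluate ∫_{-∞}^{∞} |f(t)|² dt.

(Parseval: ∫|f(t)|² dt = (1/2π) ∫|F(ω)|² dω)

∫|f(t)|² dt = \frac{1}{40}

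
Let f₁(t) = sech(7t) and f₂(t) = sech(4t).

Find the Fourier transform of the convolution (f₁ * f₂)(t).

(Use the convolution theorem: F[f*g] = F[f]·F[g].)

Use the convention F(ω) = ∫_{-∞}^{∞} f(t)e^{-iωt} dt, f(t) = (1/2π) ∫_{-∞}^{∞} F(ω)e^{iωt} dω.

F[f₁*f₂](ω) = \frac{\pi^{2}}{28 \cosh{\left(\frac{\pi \omega}{14} \right)} \cosh{\left(\frac{\pi \omega}{8} \right)}}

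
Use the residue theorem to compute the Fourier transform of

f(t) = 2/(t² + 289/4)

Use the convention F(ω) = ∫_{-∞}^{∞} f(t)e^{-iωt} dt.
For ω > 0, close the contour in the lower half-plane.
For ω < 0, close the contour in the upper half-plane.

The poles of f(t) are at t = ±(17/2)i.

Let g(z) = f(z)e^{-iωz}; for large |z| the factor e^{-iωz} decays in the lower half-plane when ω > 0 and in the upper half-plane when ω < 0.

Case ω > 0 (lower half-plane, clockwise contour ⇒ F(ω) = -2πi·ΣRes):
  Res_{z = - \frac{17 i}{2}} g(z) = \frac{2 i e^{- \frac{17 \omega}{2}}}{17}
  F(ω) = -2πi·ΣRes = \frac{4 \pi e^{- \frac{17 \omega}{2}}}{17}

Case ω < 0 (upper half-plane, counterclockwise contour ⇒ F(ω) = +2πi·ΣRes):
  Res_{z = \frac{17 i}{2}} g(z) = - \frac{2 i e^{\frac{17 \omega}{2}}}{17}
  F(ω) = 2πi·ΣRes = \frac{4 \pi e^{\frac{17 \omega}{2}}}{17}

Both cases combine into a single formula in |ω|:

F(ω) = \frac{4 \pi e^{- \frac{17 \left|{\omega}\right|}{2}}}{17}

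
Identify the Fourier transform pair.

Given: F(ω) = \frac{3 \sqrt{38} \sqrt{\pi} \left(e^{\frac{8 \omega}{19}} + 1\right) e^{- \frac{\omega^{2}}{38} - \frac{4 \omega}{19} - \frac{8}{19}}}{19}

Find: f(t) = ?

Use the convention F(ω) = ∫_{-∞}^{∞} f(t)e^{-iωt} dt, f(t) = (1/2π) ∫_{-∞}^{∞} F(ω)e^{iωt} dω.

f(t) = 6 e^{- \frac{19 t^{2}}{2}} \cos{\left(4 t \right)}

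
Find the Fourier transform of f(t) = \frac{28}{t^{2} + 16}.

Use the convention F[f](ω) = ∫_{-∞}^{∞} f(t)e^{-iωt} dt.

F(ω) = 7 \pi e^{- 4 \left|{\omega}\right|}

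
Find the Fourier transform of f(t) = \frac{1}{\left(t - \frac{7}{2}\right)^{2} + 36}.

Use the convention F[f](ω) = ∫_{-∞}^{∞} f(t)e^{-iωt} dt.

F(ω) = \frac{\pi e^{- \frac{7 i \omega}{2} - 6 \left|{\omega}\right|}}{6}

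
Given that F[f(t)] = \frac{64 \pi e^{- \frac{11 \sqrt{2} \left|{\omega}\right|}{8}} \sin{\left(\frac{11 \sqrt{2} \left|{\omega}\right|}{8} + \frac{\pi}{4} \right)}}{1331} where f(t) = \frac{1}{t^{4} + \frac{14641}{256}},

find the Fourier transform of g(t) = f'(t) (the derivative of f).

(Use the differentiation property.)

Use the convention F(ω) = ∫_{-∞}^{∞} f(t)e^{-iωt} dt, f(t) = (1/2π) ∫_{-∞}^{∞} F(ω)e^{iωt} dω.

F[g](ω) = \frac{64 i \pi \omega e^{- \frac{11 \sqrt{2} \left|{\omega}\right|}{8}} \sin{\left(\frac{11 \sqrt{2} \left|{\omega}\right|}{8} + \frac{\pi}{4} \right)}}{1331}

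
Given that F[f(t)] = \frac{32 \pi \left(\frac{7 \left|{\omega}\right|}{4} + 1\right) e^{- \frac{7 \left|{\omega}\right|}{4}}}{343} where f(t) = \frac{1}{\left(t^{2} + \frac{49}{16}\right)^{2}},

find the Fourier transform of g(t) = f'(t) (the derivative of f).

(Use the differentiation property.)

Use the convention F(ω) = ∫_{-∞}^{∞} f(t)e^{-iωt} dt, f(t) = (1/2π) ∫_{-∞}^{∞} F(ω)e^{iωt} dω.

F[g](ω) = \frac{8 i \pi \omega \left(7 \left|{\omega}\right| + 4\right) e^{- \frac{7 \left|{\omega}\right|}{4}}}{343}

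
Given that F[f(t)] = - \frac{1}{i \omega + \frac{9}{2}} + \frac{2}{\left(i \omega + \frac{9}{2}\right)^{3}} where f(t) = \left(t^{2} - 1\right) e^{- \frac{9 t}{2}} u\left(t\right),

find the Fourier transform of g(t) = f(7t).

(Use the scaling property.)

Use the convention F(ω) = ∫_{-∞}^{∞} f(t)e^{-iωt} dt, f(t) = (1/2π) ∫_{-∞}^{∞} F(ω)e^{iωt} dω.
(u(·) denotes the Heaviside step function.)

F[g](ω) = \frac{2 \left(784 i \omega - \left(2 i \omega + 63\right)^{3} + 24696\right)}{\left(2 i \omega + 63\right)^{4}}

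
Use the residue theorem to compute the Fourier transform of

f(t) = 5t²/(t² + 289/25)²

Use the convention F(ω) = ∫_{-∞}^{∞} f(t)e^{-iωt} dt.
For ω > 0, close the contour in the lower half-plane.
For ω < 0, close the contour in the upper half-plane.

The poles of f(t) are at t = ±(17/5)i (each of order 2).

Let g(z) = f(z)e^{-iωz}; for large |z| the factor e^{-iωz} decays in the lower half-plane when ω > 0 and in the upper half-plane when ω < 0.

Case ω > 0 (lower half-plane, clockwise contour ⇒ F(ω) = -2πi·ΣRes):
  Res_{z = - \frac{17 i}{5}} g(z) = \frac{5 i \left(5 - 17 \omega\right) e^{- \frac{17 \omega}{5}}}{68} (pole of order 2)
  F(ω) = -2πi·ΣRes = \frac{5 \pi \left(5 - 17 \omega\right) e^{- \frac{17 \omega}{5}}}{34}

Case ω < 0 (upper half-plane, counterclockwise contour ⇒ F(ω) = +2πi·ΣRes):
  Res_{z = \frac{17 i}{5}} g(z) = \frac{5 i \left(- 17 \omega - 5\right) e^{\frac{17 \omega}{5}}}{68} (pole of order 2)
  F(ω) = 2πi·ΣRes = \frac{5 \pi \left(17 \omega + 5\right) e^{\frac{17 \omega}{5}}}{34}

Both cases combine into a single formula in |ω|:

F(ω) = \frac{5 \pi \left(5 - 17 \left|{\omega}\right|\right) e^{- \frac{17 \left|{\omega}\right|}{5}}}{34}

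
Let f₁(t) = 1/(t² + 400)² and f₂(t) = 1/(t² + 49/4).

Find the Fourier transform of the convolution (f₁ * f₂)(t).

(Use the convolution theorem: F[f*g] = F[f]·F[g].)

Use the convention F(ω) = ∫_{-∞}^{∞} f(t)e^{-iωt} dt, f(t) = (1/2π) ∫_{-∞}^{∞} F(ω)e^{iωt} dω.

F[f₁*f₂](ω) = \frac{\pi^{2} \left(20 \left|{\omega}\right| + 1\right) e^{- \frac{47 \left|{\omega}\right|}{2}}}{56000}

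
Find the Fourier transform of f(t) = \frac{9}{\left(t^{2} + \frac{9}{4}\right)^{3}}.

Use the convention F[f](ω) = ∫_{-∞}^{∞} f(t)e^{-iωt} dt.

F(ω) = \frac{\pi \left(3 \omega^{2} + 6 \left|{\omega}\right| + 4\right) e^{- \frac{3 \left|{\omega}\right|}{2}}}{9}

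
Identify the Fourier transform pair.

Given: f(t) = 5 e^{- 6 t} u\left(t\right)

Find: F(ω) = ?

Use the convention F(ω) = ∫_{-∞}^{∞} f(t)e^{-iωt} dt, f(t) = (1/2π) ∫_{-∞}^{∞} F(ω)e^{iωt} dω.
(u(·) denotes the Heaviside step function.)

F(ω) = \frac{5}{i \omega + 6}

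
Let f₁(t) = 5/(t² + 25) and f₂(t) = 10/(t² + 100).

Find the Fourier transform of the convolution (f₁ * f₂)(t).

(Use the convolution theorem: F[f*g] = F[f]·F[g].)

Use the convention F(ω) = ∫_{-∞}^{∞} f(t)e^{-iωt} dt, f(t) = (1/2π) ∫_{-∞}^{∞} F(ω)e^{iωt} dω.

F[f₁*f₂](ω) = \pi^{2} e^{- 15 \left|{\omega}\right|}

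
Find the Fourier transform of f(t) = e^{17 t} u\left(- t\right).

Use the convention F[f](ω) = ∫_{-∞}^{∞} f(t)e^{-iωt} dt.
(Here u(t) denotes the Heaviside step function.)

F(ω) = \frac{i}{\omega + 17 i}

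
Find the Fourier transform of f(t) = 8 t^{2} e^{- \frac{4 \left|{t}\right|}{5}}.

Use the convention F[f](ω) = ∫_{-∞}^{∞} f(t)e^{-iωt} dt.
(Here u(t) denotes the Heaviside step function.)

F(ω) = \frac{16000 \left(16 - 75 \omega^{2}\right)}{\left(25 \omega^{2} + 16\right)^{3}}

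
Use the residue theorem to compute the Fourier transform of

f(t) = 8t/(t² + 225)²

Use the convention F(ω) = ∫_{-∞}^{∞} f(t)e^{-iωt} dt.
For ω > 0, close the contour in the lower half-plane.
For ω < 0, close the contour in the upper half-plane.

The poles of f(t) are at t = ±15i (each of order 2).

Let g(z) = f(z)e^{-iωz}; for large |z| the factor e^{-iωz} decays in the lower half-plane when ω > 0 and in the upper half-plane when ω < 0.

Case ω > 0 (lower half-plane, clockwise contour ⇒ F(ω) = -2πi·ΣRes):
  Res_{z = - 15 i} g(z) = \frac{2 \omega e^{- 15 \omega}}{15} (pole of order 2)
  F(ω) = -2πi·ΣRes = - \frac{4 i \pi \omega e^{- 15 \omega}}{15}

Case ω < 0 (upper half-plane, counterclockwise contour ⇒ F(ω) = +2πi·ΣRes):
  Res_{z = 15 i} g(z) = - \frac{2 \omega e^{15 \omega}}{15} (pole of order 2)
  F(ω) = 2πi·ΣRes = - \frac{4 i \pi \omega e^{15 \omega}}{15}

Both cases combine into a single formula in |ω|:

F(ω) = - \frac{4 i \pi \omega e^{- 15 \left|{\omega}\right|}}{15}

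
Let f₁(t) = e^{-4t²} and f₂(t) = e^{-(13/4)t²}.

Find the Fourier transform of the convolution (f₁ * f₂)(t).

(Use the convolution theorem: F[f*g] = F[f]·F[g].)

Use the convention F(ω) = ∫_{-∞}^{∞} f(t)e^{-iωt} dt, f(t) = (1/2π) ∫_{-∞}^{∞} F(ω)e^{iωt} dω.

F[f₁*f₂](ω) = \frac{\sqrt{13} \pi e^{- \frac{29 \omega^{2}}{208}}}{13}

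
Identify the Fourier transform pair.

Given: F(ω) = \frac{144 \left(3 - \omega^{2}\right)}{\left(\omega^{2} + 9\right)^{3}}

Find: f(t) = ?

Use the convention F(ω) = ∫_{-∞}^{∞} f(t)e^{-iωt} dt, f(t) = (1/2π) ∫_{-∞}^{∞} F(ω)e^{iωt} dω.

f(t) = 4 t^{2} e^{- 3 \left|{t}\right|}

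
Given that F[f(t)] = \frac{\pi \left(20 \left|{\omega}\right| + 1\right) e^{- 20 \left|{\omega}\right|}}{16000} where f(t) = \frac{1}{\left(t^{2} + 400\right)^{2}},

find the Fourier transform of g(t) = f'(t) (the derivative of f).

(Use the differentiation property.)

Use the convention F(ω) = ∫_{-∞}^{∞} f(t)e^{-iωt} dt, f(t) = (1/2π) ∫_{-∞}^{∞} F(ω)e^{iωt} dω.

F[g](ω) = \frac{i \pi \omega \left(20 \left|{\omega}\right| + 1\right) e^{- 20 \left|{\omega}\right|}}{16000}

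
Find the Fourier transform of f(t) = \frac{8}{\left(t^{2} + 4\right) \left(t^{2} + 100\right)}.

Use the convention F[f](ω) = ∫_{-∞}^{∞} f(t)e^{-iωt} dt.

F(ω) = \frac{\pi \left(5 e^{8 \left|{\omega}\right|} - 1\right) e^{- 10 \left|{\omega}\right|}}{120}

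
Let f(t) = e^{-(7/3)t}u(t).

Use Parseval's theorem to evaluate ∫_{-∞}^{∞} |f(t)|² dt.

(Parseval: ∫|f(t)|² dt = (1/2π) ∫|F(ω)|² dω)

∫|f(t)|² dt = \frac{3}{14}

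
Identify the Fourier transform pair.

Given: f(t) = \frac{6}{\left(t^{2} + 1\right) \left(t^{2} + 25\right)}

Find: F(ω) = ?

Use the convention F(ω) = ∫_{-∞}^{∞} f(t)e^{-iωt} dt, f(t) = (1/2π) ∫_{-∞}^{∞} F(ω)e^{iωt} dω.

F(ω) = \frac{\pi e^{- \left|{\omega}\right|}}{4} - \frac{\pi e^{- 5 \left|{\omega}\right|}}{20}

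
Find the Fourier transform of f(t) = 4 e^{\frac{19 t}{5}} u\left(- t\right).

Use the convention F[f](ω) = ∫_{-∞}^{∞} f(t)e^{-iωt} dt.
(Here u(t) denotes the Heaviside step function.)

F(ω) = - \frac{20}{5 i \omega - 19}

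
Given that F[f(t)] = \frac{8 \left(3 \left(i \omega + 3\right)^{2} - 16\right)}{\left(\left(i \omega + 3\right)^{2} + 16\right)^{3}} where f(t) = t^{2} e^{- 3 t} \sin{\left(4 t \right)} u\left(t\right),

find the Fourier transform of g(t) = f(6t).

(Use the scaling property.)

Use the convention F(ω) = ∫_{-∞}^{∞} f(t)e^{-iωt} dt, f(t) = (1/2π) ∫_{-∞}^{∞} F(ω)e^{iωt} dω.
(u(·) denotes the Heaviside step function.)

F[g](ω) = \frac{5184 \left(\left(i \omega + 18\right)^{2} - 192\right)}{\left(\left(i \omega + 18\right)^{2} + 576\right)^{3}}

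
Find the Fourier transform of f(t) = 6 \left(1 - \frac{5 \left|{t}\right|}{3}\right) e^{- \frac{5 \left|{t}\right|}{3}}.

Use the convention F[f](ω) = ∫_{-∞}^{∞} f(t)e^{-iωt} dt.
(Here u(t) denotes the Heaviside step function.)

F(ω) = \frac{3240 \omega^{2}}{\left(9 \omega^{2} + 25\right)^{2}}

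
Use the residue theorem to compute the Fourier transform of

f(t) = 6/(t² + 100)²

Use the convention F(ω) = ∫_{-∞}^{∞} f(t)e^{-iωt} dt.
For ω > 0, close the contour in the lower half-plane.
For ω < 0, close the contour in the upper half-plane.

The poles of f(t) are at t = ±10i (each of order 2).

Let g(z) = f(z)e^{-iωz}; for large |z| the factor e^{-iωz} decays in the lower half-plane when ω > 0 and in the upper half-plane when ω < 0.

Case ω > 0 (lower half-plane, clockwise contour ⇒ F(ω) = -2πi·ΣRes):
  Res_{z = - 10 i} g(z) = \frac{3 i \left(10 \omega + 1\right) e^{- 10 \omega}}{2000} (pole of order 2)
  F(ω) = -2πi·ΣRes = \frac{3 \pi \left(10 \omega + 1\right) e^{- 10 \omega}}{1000}

Case ω < 0 (upper half-plane, counterclockwise contour ⇒ F(ω) = +2πi·ΣRes):
  Res_{z = 10 i} g(z) = \frac{3 i \left(10 \omega - 1\right) e^{10 \omega}}{2000} (pole of order 2)
  F(ω) = 2πi·ΣRes = \frac{3 \pi \left(1 - 10 \omega\right) e^{10 \omega}}{1000}

Both cases combine into a single formula in |ω|:

F(ω) = \frac{3 \pi \left(10 \left|{\omega}\right| + 1\right) e^{- 10 \left|{\omega}\right|}}{1000}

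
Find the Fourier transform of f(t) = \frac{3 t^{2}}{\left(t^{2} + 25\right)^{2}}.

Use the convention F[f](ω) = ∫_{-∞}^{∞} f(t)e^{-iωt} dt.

F(ω) = \frac{3 \pi \left(1 - 5 \left|{\omega}\right|\right) e^{- 5 \left|{\omega}\right|}}{10}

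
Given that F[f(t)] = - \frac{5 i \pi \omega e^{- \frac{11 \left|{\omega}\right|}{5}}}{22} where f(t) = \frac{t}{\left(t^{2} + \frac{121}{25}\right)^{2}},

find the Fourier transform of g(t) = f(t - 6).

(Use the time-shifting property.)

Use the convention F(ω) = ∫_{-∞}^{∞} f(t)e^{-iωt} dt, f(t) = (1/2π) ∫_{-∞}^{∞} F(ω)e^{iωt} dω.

F[g](ω) = - \frac{5 i \pi \omega e^{- 6 i \omega - \frac{11 \left|{\omega}\right|}{5}}}{22}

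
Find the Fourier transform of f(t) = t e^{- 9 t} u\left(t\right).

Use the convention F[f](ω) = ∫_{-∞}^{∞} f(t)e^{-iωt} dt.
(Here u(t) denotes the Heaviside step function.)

F(ω) = \frac{1}{\left(i \omega + 9\right)^{2}}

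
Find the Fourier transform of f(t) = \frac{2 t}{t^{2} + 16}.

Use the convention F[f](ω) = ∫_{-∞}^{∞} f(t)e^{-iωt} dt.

F(ω) = - 2 i \pi e^{- 4 \left|{\omega}\right|} \operatorname{sign}{\left(\omega \right)}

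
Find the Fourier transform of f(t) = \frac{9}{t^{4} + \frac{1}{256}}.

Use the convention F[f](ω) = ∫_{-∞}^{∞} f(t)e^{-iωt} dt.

F(ω) = 576 \pi e^{- \frac{\sqrt{2} \left|{\omega}\right|}{8}} \sin{\left(\frac{\sqrt{2} \left|{\omega}\right|}{8} + \frac{\pi}{4} \right)}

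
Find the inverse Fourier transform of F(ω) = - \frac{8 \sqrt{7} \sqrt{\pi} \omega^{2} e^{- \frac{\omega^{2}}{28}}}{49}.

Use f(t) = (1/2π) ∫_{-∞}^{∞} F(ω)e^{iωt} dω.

f(t) = 8 \left(28 t^{2} - 2\right) e^{- 7 t^{2}}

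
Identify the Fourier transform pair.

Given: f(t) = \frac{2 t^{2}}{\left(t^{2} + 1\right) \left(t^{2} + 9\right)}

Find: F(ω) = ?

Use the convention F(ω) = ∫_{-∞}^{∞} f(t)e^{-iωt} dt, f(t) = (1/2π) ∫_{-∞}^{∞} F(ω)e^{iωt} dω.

F(ω) = \frac{\pi \left(3 - e^{2 \left|{\omega}\right|}\right) e^{- 3 \left|{\omega}\right|}}{4}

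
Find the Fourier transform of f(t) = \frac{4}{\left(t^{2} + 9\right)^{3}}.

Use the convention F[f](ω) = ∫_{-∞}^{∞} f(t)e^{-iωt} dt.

F(ω) = \frac{\pi \left(3 \omega^{2} + 3 \left|{\omega}\right| + 1\right) e^{- 3 \left|{\omega}\right|}}{162}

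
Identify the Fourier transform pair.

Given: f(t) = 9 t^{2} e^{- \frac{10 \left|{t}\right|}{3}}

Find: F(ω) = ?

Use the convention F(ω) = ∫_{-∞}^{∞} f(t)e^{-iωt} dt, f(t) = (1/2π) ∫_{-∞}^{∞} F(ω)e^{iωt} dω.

F(ω) = \frac{9720 \left(100 - 27 \omega^{2}\right)}{\left(9 \omega^{2} + 100\right)^{3}}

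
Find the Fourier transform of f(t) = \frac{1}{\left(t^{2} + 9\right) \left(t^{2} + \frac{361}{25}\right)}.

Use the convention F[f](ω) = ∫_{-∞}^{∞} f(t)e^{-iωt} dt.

F(ω) = \frac{25 \pi e^{- 3 \left|{\omega}\right|}}{408} - \frac{125 \pi e^{- \frac{19 \left|{\omega}\right|}{5}}}{2584}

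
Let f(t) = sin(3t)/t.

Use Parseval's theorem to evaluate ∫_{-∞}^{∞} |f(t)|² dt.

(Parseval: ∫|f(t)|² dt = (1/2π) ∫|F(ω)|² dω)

∫|f(t)|² dt = 3 \pi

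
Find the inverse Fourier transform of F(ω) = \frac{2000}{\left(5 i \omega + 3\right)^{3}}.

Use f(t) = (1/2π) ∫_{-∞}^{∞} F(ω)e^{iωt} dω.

f(t) = 8 t^{2} e^{- \frac{3 t}{5}} u\left(t\right)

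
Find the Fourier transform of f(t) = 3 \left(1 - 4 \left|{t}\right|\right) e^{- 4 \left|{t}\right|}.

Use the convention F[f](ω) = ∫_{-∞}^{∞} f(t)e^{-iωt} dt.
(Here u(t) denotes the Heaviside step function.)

F(ω) = \frac{48 \omega^{2}}{\left(\omega^{2} + 16\right)^{2}}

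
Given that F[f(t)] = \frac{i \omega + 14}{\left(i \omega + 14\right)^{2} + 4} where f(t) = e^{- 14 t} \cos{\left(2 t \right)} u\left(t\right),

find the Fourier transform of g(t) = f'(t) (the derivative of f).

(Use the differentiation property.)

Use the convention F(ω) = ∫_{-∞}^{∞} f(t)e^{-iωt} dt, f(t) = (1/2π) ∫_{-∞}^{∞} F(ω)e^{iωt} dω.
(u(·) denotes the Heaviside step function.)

F[g](ω) = \frac{i \omega \left(i \omega + 14\right)}{\left(i \omega + 14\right)^{2} + 4}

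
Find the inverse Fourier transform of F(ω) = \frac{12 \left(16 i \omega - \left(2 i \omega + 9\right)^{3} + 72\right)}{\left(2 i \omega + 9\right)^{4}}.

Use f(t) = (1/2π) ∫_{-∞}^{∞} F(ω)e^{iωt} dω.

f(t) = 6 \left(t^{2} - 1\right) e^{- \frac{9 t}{2}} u\left(t\right)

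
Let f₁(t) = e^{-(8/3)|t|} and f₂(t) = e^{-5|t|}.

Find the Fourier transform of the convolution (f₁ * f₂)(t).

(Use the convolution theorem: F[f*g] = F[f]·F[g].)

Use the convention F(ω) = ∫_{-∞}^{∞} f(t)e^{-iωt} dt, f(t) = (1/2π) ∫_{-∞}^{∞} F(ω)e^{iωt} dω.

F[f₁*f₂](ω) = \frac{480}{\left(\omega^{2} + 25\right) \left(9 \omega^{2} + 64\right)}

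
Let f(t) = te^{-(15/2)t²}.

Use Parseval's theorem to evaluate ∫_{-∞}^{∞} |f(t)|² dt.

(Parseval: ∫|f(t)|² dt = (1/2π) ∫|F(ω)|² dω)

∫|f(t)|² dt = \frac{\sqrt{15} \sqrt{\pi}}{450}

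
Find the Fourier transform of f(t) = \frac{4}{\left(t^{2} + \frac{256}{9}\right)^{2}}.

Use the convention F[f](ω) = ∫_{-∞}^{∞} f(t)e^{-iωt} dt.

F(ω) = \frac{9 \pi \left(16 \left|{\omega}\right| + 3\right) e^{- \frac{16 \left|{\omega}\right|}{3}}}{2048}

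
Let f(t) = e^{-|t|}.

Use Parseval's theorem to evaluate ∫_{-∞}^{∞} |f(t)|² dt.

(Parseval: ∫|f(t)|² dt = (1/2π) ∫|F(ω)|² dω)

∫|f(t)|² dt = 1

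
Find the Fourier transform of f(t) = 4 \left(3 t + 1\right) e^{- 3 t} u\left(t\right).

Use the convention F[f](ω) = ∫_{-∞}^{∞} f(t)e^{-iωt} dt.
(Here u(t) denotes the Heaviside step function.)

F(ω) = \frac{4 \left(- i \omega - 6\right)}{\omega^{2} - 6 i \omega - 9}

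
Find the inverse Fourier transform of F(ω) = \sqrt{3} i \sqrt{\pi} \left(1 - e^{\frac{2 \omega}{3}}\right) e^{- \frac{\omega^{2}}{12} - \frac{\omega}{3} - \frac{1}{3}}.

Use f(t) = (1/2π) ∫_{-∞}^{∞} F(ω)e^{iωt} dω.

f(t) = 6 e^{- 3 t^{2}} \sin{\left(2 t \right)}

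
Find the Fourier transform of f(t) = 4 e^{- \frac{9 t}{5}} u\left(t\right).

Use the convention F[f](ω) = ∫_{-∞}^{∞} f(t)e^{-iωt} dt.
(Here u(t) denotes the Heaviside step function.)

F(ω) = \frac{20}{5 i \omega + 9}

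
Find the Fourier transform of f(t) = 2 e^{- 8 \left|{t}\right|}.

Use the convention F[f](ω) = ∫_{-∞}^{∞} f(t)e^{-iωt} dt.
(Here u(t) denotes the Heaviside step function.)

F(ω) = \frac{32}{\omega^{2} + 64}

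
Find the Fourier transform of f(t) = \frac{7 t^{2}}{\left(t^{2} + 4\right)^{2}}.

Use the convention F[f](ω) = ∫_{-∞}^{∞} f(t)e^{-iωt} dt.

F(ω) = \frac{7 \pi \left(1 - 2 \left|{\omega}\right|\right) e^{- 2 \left|{\omega}\right|}}{4}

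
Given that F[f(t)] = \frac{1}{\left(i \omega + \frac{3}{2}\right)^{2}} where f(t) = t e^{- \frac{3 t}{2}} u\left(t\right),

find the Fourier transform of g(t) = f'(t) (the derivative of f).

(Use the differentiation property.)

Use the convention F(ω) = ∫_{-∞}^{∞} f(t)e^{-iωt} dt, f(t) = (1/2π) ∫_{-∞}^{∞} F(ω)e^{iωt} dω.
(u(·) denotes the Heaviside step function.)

F[g](ω) = \frac{4 i \omega}{\left(2 i \omega + 3\right)^{2}}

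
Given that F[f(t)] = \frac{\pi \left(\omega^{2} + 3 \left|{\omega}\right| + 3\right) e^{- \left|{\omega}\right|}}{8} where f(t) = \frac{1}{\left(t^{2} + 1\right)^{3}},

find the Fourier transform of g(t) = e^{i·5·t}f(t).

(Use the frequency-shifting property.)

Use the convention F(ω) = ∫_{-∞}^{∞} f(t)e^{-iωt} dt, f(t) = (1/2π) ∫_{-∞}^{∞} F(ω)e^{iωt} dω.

F[g](ω) = \frac{\pi \left(\left(\omega - 5\right)^{2} + 3 \left|{\omega - 5}\right| + 3\right) e^{- \left|{\omega - 5}\right|}}{8}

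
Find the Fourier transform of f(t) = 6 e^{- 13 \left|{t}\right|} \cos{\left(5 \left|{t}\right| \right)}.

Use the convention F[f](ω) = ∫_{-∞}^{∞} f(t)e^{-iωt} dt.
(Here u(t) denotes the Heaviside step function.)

F(ω) = \frac{156 \left(\omega^{2} + 194\right)}{\omega^{4} + 288 \omega^{2} + 37636}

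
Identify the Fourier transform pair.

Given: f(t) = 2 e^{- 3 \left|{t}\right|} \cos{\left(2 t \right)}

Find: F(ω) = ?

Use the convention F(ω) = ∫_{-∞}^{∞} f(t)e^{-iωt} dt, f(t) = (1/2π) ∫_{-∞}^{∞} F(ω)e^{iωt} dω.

F(ω) = \frac{12 \left(\omega^{2} + 13\right)}{\omega^{4} + 10 \omega^{2} + 169}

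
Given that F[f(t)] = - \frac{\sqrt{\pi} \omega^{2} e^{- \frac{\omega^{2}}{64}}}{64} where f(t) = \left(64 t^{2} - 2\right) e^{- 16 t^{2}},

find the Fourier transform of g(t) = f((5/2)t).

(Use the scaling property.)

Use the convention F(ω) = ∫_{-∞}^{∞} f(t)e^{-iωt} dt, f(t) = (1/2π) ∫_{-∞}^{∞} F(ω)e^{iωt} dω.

F[g](ω) = - \frac{\sqrt{\pi} \omega^{2} e^{- \frac{\omega^{2}}{400}}}{1000}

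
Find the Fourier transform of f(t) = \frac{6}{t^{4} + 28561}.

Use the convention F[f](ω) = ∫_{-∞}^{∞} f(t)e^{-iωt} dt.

F(ω) = \frac{6 \pi e^{- \frac{13 \sqrt{2} \left|{\omega}\right|}{2}} \sin{\left(\frac{13 \sqrt{2} \left|{\omega}\right|}{2} + \frac{\pi}{4} \right)}}{2197}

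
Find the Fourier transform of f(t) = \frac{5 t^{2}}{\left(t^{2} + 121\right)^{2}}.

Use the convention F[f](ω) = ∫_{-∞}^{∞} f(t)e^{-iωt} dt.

F(ω) = \frac{5 \pi \left(1 - 11 \left|{\omega}\right|\right) e^{- 11 \left|{\omega}\right|}}{22}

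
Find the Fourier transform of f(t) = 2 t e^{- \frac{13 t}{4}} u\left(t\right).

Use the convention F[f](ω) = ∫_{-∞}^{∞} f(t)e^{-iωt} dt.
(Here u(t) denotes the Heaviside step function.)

F(ω) = \frac{32}{\left(4 i \omega + 13\right)^{2}}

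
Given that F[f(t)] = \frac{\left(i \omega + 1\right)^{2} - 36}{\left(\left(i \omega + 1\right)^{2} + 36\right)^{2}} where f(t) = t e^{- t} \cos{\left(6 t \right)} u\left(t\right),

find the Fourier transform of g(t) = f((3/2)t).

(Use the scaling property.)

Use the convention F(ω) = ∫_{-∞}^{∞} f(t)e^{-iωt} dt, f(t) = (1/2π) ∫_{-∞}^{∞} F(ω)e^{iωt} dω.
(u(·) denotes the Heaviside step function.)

F[g](ω) = \frac{6 \left(\left(2 i \omega + 3\right)^{2} - 324\right)}{\left(\left(2 i \omega + 3\right)^{2} + 324\right)^{2}}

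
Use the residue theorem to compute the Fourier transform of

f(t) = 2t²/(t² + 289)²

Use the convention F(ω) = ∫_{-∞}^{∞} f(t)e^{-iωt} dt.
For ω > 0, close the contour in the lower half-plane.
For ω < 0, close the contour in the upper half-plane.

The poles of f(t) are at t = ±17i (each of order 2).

Let g(z) = f(z)e^{-iωz}; for large |z| the factor e^{-iωz} decays in the lower half-plane when ω > 0 and in the upper half-plane when ω < 0.

Case ω > 0 (lower half-plane, clockwise contour ⇒ F(ω) = -2πi·ΣRes):
  Res_{z = - 17 i} g(z) = \frac{i \left(1 - 17 \omega\right) e^{- 17 \omega}}{34} (pole of order 2)
  F(ω) = -2πi·ΣRes = \frac{\pi \left(1 - 17 \omega\right) e^{- 17 \omega}}{17}

Case ω < 0 (upper half-plane, counterclockwise contour ⇒ F(ω) = +2πi·ΣRes):
  Res_{z = 17 i} g(z) = \frac{i \left(- 17 \omega - 1\right) e^{17 \omega}}{34} (pole of order 2)
  F(ω) = 2πi·ΣRes = \frac{\pi \left(17 \omega + 1\right) e^{17 \omega}}{17}

Both cases combine into a single formula in |ω|:

F(ω) = \frac{\pi \left(1 - 17 \left|{\omega}\right|\right) e^{- 17 \left|{\omega}\right|}}{17}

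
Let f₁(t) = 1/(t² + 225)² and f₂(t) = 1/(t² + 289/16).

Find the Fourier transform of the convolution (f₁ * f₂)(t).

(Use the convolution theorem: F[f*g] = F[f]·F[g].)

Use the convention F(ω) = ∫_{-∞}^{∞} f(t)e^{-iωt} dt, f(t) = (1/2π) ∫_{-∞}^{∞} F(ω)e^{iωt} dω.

F[f₁*f₂](ω) = \frac{2 \pi^{2} \left(15 \left|{\omega}\right| + 1\right) e^{- \frac{77 \left|{\omega}\right|}{4}}}{57375}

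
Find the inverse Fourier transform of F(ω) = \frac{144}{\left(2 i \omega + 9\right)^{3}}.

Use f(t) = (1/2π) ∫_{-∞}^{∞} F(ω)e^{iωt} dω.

f(t) = 9 t^{2} e^{- \frac{9 t}{2}} u\left(t\right)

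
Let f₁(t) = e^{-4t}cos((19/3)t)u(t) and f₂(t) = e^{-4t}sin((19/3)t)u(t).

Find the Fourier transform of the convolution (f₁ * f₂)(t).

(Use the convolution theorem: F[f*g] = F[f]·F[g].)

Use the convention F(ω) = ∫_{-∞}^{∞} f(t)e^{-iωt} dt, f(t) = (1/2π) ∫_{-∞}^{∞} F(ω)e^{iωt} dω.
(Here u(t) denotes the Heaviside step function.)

F[f₁*f₂](ω) = \frac{513 \left(i \omega + 4\right)}{\left(9 \left(i \omega + 4\right)^{2} + 361\right)^{2}}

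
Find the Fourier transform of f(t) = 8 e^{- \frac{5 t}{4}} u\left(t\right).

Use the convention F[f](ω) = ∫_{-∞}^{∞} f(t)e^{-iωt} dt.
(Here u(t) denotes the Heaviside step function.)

F(ω) = \frac{32}{4 i \omega + 5}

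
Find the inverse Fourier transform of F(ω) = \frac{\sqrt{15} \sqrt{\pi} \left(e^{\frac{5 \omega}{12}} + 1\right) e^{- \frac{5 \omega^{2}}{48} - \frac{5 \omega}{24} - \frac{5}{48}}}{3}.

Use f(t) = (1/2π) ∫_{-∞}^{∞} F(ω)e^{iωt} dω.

f(t) = 4 e^{- \frac{12 t^{2}}{5}} \cos{\left(t \right)}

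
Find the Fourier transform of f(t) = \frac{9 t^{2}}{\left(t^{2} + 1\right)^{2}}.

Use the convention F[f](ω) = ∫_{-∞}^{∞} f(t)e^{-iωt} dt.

F(ω) = \frac{9 \pi \left(1 - \left|{\omega}\right|\right) e^{- \left|{\omega}\right|}}{2}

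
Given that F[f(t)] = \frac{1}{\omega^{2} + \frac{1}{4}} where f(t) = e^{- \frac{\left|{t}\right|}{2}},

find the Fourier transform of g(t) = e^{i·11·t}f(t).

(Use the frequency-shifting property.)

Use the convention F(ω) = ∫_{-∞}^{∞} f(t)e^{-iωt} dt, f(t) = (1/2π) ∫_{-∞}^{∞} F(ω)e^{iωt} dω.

F[g](ω) = \frac{4}{4 \left(\omega - 11\right)^{2} + 1}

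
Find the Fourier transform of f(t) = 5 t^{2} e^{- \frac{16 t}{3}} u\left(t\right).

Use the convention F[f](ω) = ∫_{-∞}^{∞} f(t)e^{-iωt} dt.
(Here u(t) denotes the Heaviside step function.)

F(ω) = \frac{270}{\left(3 i \omega + 16\right)^{3}}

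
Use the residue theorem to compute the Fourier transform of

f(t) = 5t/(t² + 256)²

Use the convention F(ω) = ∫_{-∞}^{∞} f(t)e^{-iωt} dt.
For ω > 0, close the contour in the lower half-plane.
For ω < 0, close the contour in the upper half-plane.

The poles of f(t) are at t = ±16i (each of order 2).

Let g(z) = f(z)e^{-iωz}; for large |z| the factor e^{-iωz} decays in the lower half-plane when ω > 0 and in the upper half-plane when ω < 0.

Case ω > 0 (lower half-plane, clockwise contour ⇒ F(ω) = -2πi·ΣRes):
  Res_{z = - 16 i} g(z) = \frac{5 \omega e^{- 16 \omega}}{64} (pole of order 2)
  F(ω) = -2πi·ΣRes = - \frac{5 i \pi \omega e^{- 16 \omega}}{32}

Case ω < 0 (upper half-plane, counterclockwise contour ⇒ F(ω) = +2πi·ΣRes):
  Res_{z = 16 i} g(z) = - \frac{5 \omega e^{16 \omega}}{64} (pole of order 2)
  F(ω) = 2πi·ΣRes = - \frac{5 i \pi \omega e^{16 \omega}}{32}

Both cases combine into a single formula in |ω|:

F(ω) = - \frac{5 i \pi \omega e^{- 16 \left|{\omega}\right|}}{32}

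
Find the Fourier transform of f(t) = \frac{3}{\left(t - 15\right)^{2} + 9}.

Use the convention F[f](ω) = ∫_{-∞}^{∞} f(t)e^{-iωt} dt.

F(ω) = \pi e^{- 15 i \omega - 3 \left|{\omega}\right|}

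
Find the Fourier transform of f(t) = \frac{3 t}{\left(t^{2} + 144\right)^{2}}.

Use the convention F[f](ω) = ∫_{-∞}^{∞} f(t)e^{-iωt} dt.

F(ω) = - \frac{i \pi \omega e^{- 12 \left|{\omega}\right|}}{8}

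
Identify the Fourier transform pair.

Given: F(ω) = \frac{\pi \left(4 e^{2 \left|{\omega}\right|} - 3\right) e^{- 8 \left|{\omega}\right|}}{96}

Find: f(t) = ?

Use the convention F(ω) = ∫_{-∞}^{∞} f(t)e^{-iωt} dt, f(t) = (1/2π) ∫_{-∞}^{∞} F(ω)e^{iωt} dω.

f(t) = \frac{7}{\left(t^{2} + 36\right) \left(t^{2} + 64\right)}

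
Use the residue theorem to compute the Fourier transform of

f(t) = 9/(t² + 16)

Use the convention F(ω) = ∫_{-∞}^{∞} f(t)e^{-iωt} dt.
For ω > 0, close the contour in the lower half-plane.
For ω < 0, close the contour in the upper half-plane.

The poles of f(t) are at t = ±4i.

Let g(z) = f(z)e^{-iωz}; for large |z| the factor e^{-iωz} decays in the lower half-plane when ω > 0 and in the upper half-plane when ω < 0.

Case ω > 0 (lower half-plane, clockwise contour ⇒ F(ω) = -2πi·ΣRes):
  Res_{z = - 4 i} g(z) = \frac{9 i e^{- 4 \omega}}{8}
  F(ω) = -2πi·ΣRes = \frac{9 \pi e^{- 4 \omega}}{4}

Case ω < 0 (upper half-plane, counterclockwise contour ⇒ F(ω) = +2πi·ΣRes):
  Res_{z = 4 i} g(z) = - \frac{9 i e^{4 \omega}}{8}
  F(ω) = 2πi·ΣRes = \frac{9 \pi e^{4 \omega}}{4}

Both cases combine into a single formula in |ω|:

F(ω) = \frac{9 \pi e^{- 4 \left|{\omega}\right|}}{4}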